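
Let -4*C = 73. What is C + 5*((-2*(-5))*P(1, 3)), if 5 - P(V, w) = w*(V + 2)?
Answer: -873/4 ≈ -218.25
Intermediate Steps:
C = -73/4 (C = -¼*73 = -73/4 ≈ -18.250)
P(V, w) = 5 - w*(2 + V) (P(V, w) = 5 - w*(V + 2) = 5 - w*(2 + V))
C + 5*((-2*(-5))*P(1, 3)) = -73/4 + 5*((-2*(-5))*(5 - 2*3 - 1*1*3)) = -73/4 + 5*(10*(5 - 6 - 3)) = -73/4 + 5*(10*(-4)) = -73/4 + 5*(-40) = -73/4 - 200 = -873/4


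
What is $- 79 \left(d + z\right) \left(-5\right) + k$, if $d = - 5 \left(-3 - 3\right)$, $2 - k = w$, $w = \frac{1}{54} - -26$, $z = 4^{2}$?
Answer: $\frac{979883}{54} \approx 18146.0$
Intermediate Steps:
$z = 16$
$w = \frac{1405}{54}$ ($w = \frac{1}{54} + 26 = \frac{1405}{54} \approx 26.019$)
$k = - \frac{1297}{54}$ ($k = 2 - \frac{1405}{54} = - \frac{1297}{54} \approx -24.019$)
$d = 30$ ($d = \left(-5\right) \left(-6\right) = 30$)
$- 79 \left(d + z\right) \left(-5\right) + k = - 79 \left(30 + 16\right) \left(-5\right) - \frac{1297}{54} = - 79 \cdot 46 \left(-5\right) - \frac{1297}{54} = \left(-79\right) \left(-230\right) - \frac{1297}{54} = 18170 - \frac{1297}{54} = \frac{979883}{54}$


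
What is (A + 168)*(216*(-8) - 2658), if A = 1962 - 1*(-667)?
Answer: -12267642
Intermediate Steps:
A = 2629 (A = 1962 + 667 = 2629)
(A + 168)*(216*(-8) - 2658) = (2629 + 168)*(216*(-8) - 2658) = 2797*(-1728 - 2658) = 2797*(-4386) = -12267642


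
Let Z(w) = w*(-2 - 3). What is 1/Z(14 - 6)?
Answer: -1/40 ≈ -0.025000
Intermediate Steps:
Z(w) = -5*w (Z(w) = w*(-5) = -5*w)
1/Z(14 - 6) = 1/(-5*(14 - 6)) = 1/(-5*8) = 1/(-40) = -1/40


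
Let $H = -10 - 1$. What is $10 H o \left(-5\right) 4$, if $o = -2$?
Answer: $-4400$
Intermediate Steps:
$H = -11$ ($H = -10 - 1 = -11$)
$10 H o \left(-5\right) 4 = 10 \left(-11\right) \left(-2\right) \left(-5\right) 4 = - 110 \cdot 10 \cdot 4 = \left(-110\right) 40 = -4400$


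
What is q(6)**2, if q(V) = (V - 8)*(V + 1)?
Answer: 196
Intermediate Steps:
q(V) = (1 + V)*(-8 + V) (q(V) = (-8 + V)*(1 + V) = (1 + V)*(-8 + V))
q(6)**2 = (-8 + 6**2 - 7*6)**2 = (-8 + 36 - 42)**2 = (-14)**2 = 196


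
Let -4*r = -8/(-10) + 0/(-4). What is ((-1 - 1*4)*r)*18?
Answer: 18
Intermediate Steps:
r = -1/5 (r = -(-8/(-10) + 0/(-4))/4 = -(-8*(-1/10) + 0*(-1/4))/4 = -(4/5 + 0)/4 = -1/4*4/5 = -1/5 ≈ -0.20000)
((-1 - 1*4)*r)*18 = ((-1 - 1*4)*(-1/5))*18 = ((-1 - 4)*(-1/5))*18 = -5*(-1/5)*18 = 1*18 = 18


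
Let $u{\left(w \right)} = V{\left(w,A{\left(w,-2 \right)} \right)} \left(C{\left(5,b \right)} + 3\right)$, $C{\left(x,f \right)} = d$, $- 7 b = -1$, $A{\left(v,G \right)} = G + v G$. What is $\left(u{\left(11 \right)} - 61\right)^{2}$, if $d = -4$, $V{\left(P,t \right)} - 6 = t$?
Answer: $1849$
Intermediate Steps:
$A{\left(v,G \right)} = G + G v$
$V{\left(P,t \right)} = 6 + t$
$b = \frac{1}{7}$ ($b = \left(- \frac{1}{7}\right) \left(-1\right) = \frac{1}{7} \approx 0.14286$)
$C{\left(x,f \right)} = -4$
$u{\left(w \right)} = -4 + 2 w$ ($u{\left(w \right)} = \left(6 - 2 \left(1 + w\right)\right) \left(-4 + 3\right) = \left(6 - \left(2 + 2 w\right)\right) \left(-1\right) = \left(4 - 2 w\right) \left(-1\right) = -4 + 2 w$)
$\left(u{\left(11 \right)} - 61\right)^{2} = \left(\left(-4 + 2 \cdot 11\right) - 61\right)^{2} = \left(\left(-4 + 22\right) - 61\right)^{2} = \left(18 - 61\right)^{2} = \left(-43\right)^{2} = 1849$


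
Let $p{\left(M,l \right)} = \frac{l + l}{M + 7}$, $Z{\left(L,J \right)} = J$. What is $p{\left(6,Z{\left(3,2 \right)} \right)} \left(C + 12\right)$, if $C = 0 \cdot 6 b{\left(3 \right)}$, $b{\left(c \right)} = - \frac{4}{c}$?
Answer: $\frac{48}{13} \approx 3.6923$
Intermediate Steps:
$p{\left(M,l \right)} = \frac{2 l}{7 + M}$
$C = 0$ ($C = 0 \cdot 6 \left(- \frac{4}{3}\right) = 0 \left(\left(-4\right) \frac{1}{3}\right) = 0 \left(- \frac{4}{3}\right) = 0$)
$p{\left(6,Z{\left(3,2 \right)} \right)} \left(C + 12\right) = 2 \cdot 2 \frac{1}{7 + 6} \left(0 + 12\right) = 2 \cdot 2 \cdot \frac{1}{13} \cdot 12 = \frac{4}{13} \cdot 12 = \frac{48}{13}$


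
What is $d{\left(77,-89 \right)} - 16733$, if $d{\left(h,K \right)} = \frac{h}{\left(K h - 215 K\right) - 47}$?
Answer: $- \frac{204728178}{12235} \approx -16733.0$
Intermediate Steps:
$d{\left(h,K \right)} = \frac{h}{-47 - 215 K + K h}$ ($d{\left(h,K \right)} = \frac{h}{\left(- 215 K + K h\right) - 47} = \frac{h}{-47 - 215 K + K h}$)
$d{\left(77,-89 \right)} - 16733 = \frac{77}{-47 - -19135 - 6853} - 16733 = \frac{77}{-47 + 19135 - 6853} - 16733 = \frac{77}{12235} - 16733 = - \frac{204728178}{12235}$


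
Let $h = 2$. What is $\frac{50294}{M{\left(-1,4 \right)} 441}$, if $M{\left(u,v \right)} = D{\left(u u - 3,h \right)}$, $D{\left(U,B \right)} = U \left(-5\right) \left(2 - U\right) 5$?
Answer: $\frac{25147}{44100} \approx 0.57023$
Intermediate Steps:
$D{\left(U,B \right)} = - 25 U \left(2 - U\right)$ ($D{\left(U,B \right)} = - 5 U \left(2 - U\right) 5 = - 25 U \left(2 - U\right)$)
$M{\left(u,v \right)} = 25 \left(-5 + u^{2}\right) \left(-3 + u^{2}\right)$ ($M{\left(u,v \right)} = 25 \left(u u - 3\right) \left(-2 + \left(u u - 3\right)\right) = 25 \left(u^{2} - 3\right) \left(-2 + \left(u^{2} - 3\right)\right) = 25 \left(-3 + u^{2}\right) \left(-2 + \left(-3 + u^{2}\right)\right) = 25 \left(-3 + u^{2}\right) \left(-5 + u^{2}\right) = 25 \left(-5 + u^{2}\right) \left(-3 + u^{2}\right)$)
$\frac{50294}{M{\left(-1,4 \right)} 441} = \frac{50294}{25 \left(-5 + \left(-1\right)^{2}\right) \left(-3 + \left(-1\right)^{2}\right) 441} = \frac{50294}{25 \left(-5 + 1\right) \left(-3 + 1\right) 441} = \frac{50294}{25 \left(-4\right) \left(-2\right) 441} = \frac{50294}{200 \cdot 441} = \frac{50294}{88200} = 50294 \cdot \frac{1}{88200} = \frac{25147}{44100}$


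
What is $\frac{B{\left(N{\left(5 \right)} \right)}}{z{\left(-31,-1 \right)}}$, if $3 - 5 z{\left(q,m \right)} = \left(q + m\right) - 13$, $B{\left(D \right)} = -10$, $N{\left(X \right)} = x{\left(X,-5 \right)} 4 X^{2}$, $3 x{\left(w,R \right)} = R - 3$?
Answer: $- \frac{25}{24} \approx -1.0417$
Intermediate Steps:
$x{\left(w,R \right)} = -1 + \frac{R}{3}$ ($x{\left(w,R \right)} = \frac{R - 3}{3} = \frac{-3 + R}{3} = -1 + \frac{R}{3}$)
$N{\left(X \right)} = - \frac{32 X^{2}}{3}$ ($N{\left(X \right)} = \left(-1 + \frac{1}{3} \left(-5\right)\right) 4 X^{2} = \left(-1 - \frac{5}{3}\right) 4 X^{2} = \left(- \frac{8}{3}\right) 4 X^{2} = - \frac{32 X^{2}}{3}$)
$z{\left(q,m \right)} = \frac{16}{5} - \frac{m}{5} - \frac{q}{5}$ ($z{\left(q,m \right)} = \frac{3}{5} - \frac{\left(q + m\right) - 13}{5} = \frac{3}{5} - \frac{\left(m + q\right) - 13}{5} = \frac{3}{5} - \frac{-13 + m + q}{5} = \frac{3}{5} - \left(- \frac{13}{5} + \frac{m}{5} + \frac{q}{5}\right) = \frac{16}{5} - \frac{m}{5} - \frac{q}{5}$)
$\frac{B{\left(N{\left(5 \right)} \right)}}{z{\left(-31,-1 \right)}} = - \frac{10}{\frac{16}{5} - - \frac{1}{5} - - \frac{31}{5}} = - \frac{10}{\frac{16}{5} + \frac{1}{5} + \frac{31}{5}} = - \frac{10}{\frac{48}{5}} = \left(-10\right) \frac{5}{48} = - \frac{25}{24}$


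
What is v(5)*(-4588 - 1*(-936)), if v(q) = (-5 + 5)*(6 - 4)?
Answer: 0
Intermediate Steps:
v(q) = 0 (v(q) = 0*2 = 0)
v(5)*(-4588 - 1*(-936)) = 0*(-4588 - 1*(-936)) = 0*(-4588 + 936) = 0*(-3652) = 0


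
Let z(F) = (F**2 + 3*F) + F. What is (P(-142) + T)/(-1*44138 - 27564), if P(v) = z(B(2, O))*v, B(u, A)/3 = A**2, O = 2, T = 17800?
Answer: 4732/35851 ≈ 0.13199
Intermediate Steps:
B(u, A) = 3*A**2
z(F) = F**2 + 4*F
P(v) = 192*v (P(v) = ((3*2**2)*(4 + 3*2**2))*v = ((3*4)*(4 + 3*4))*v = (12*(4 + 12))*v = (12*16)*v = 192*v)
(P(-142) + T)/(-1*44138 - 27564) = (192*(-142) + 17800)/(-1*44138 - 27564) = (-27264 + 17800)/(-44138 - 27564) = -9464/(-71702) = -9464*(-1/71702) = 4732/35851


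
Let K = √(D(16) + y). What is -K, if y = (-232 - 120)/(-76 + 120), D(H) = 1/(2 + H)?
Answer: -I*√286/6 ≈ -2.8186*I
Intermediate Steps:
y = -8 (y = -352/44 = -352*1/44 = -8)
K = I*√286/6 (K = √(1/(2 + 16) - 8) = √(1/18 - 8) = √(-143/18) = I*√286/6 ≈ 2.8186*I)
-K = -I*√286/6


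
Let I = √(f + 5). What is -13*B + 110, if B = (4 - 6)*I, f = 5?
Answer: 110 + 26*√10 ≈ 192.22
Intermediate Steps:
I = √10 (I = √(5 + 5) = √10 ≈ 3.1623)
B = -2*√10 (B = (4 - 6)*√10 = -2*√10 ≈ -6.3246)
-13*B + 110 = -(-26)*√10 + 110 = 26*√10 + 110 = 110 + 26*√10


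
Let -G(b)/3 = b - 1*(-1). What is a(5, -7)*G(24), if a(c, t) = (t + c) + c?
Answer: -225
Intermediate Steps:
G(b) = -3 - 3*b (G(b) = -3*(b - 1*(-1)) = -3*(b + 1) = -3*(1 + b) = -3 - 3*b)
a(c, t) = t + 2*c (a(c, t) = (c + t) + c = t + 2*c)
a(5, -7)*G(24) = (-7 + 2*5)*(-3 - 3*24) = (-7 + 10)*(-3 - 72) = 3*(-75) = -225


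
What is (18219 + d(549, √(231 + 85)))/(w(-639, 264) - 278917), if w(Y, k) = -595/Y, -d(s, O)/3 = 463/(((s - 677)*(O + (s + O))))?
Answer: -447255174753855/6847056326325248 + 887571*√79/1711764081581312 ≈ -0.065321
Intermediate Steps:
d(s, O) = -1389/((-677 + s)*(s + 2*O)) (d(s, O) = -1389/((s - 677)*(O + (s + O))) = -1389/((-677 + s)*(O + (O + s))) = -1389/((-677 + s)*(s + 2*O)))
(18219 + d(549, √(231 + 85)))/(w(-639, 264) - 278917) = (18219 - 1389/(549² - 1354*√(231 + 85) - 677*549 + 2*√(231 + 85)*549))/(-595/(-639) - 278917) = (18219 - 1389/(301401 - 2708*√79 - 371673 + 2*√316*549))/(-595*(-1/639) - 278917) = (18219 - 1389/(301401 - 2708*√79 - 371673 + 2*(2*√79)*549))/(595/639 - 278917) = (18219 - 1389/(301401 - 2708*√79 - 371673 + 2196*√79))/(-178227368/639) = (18219 - 1389/(-70272 - 512*√79))*(-639/178227368) = -11641941/178227368 + 887571/(178227368*(-70272 - 512*√79))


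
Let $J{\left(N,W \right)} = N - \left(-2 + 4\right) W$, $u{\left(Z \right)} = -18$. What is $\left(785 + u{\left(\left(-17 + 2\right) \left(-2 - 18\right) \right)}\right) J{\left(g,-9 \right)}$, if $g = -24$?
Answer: $-4602$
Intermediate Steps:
$J{\left(N,W \right)} = N - 2 W$
$\left(785 + u{\left(\left(-17 + 2\right) \left(-2 - 18\right) \right)}\right) J{\left(g,-9 \right)} = \left(785 - 18\right) \left(-24 - -18\right) = 767 \left(-24 + 18\right) = 767 \left(-6\right) = -4602$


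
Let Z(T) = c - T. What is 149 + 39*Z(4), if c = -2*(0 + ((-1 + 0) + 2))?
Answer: -85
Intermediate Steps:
c = -2 (c = -2*(0 + (-1 + 2)) = -2*(0 + 1) = -2*1 = -2)
Z(T) = -2 - T
149 + 39*Z(4) = 149 + 39*(-2 - 1*4) = 149 + 39*(-2 - 4) = 149 + 39*(-6) = 149 - 234 = -85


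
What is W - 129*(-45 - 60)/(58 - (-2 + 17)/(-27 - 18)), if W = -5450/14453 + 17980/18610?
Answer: 31306675533/134485165 ≈ 232.79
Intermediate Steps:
W = 15844044/26897033 (W = -5450*1/14453 + 17980*(1/18610) = -5450/14453 + 1798/1861 = 15844044/26897033 ≈ 0.58906)
W - 129*(-45 - 60)/(58 - (-2 + 17)/(-27 - 18)) = 15844044/26897033 - 129*(-45 - 60)/(58 - (-2 + 17)/(-27 - 18)) = 15844044/26897033 - 129*(-105/(58 - 15/(-45))) = 15844044/26897033 - 129*(-105/(58 - 15*(-1)/45)) = 15844044/26897033 - 129*(-105/(58 - 1*(-⅓))) = 15844044/26897033 - 129*(-105/(58 + ⅓)) = 15844044/26897033 - 129*(-105/175/3) = 15844044/26897033 - 129*(-105*3/175) = 15844044/26897033 - 129*(-9)/5 = 15844044/26897033 - 1*(-1161/5) = 15844044/26897033 + 1161/5 = 31306675533/134485165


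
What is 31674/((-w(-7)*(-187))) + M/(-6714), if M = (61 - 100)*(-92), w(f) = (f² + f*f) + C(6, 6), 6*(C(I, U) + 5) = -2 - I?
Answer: 75577468/57544575 ≈ 1.3134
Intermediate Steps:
C(I, U) = -16/3 - I/6 (C(I, U) = -5 + (-2 - I)/6 = -5 + (-⅓ - I/6) = -16/3 - I/6)
w(f) = -19/3 + 2*f² (w(f) = (f² + f*f) + (-16/3 - ⅙*6) = (f² + f²) + (-16/3 - 1) = 2*f² - 19/3 = -19/3 + 2*f²)
M = 3588 (M = -39*(-92) = 3588)
31674/((-w(-7)*(-187))) + M/(-6714) = 31674/((-(-19/3 + 2*(-7)²)*(-187))) + 3588/(-6714) = 31674/((-(-19/3 + 2*49)*(-187))) + 3588*(-1/6714) = 31674/((-(-19/3 + 98)*(-187))) - 598/1119 = 31674/((-1*275/3*(-187))) - 598/1119 = 31674/((-275/3*(-187))) - 598/1119 = 31674/(51425/3) - 598/1119 = 31674*(3/51425) - 598/1119 = 95022/51425 - 598/1119 = 75577468/57544575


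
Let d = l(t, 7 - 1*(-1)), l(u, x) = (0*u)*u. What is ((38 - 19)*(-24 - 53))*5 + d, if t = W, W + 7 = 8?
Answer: -7315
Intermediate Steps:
W = 1 (W = -7 + 8 = 1)
t = 1
l(u, x) = 0 (l(u, x) = 0*u = 0)
d = 0
((38 - 19)*(-24 - 53))*5 + d = ((38 - 19)*(-24 - 53))*5 + 0 = (19*(-77))*5 + 0 = -1463*5 + 0 = -7315 + 0 = -7315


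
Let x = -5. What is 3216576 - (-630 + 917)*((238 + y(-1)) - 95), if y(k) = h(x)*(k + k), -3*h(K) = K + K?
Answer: 9532345/3 ≈ 3.1774e+6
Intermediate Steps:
h(K) = -2*K/3 (h(K) = -(K + K)/3 = -2*K/3)
y(k) = 20*k/3 (y(k) = (-⅔*(-5))*(k + k) = 10*(2*k)/3 = 20*k/3)
3216576 - (-630 + 917)*((238 + y(-1)) - 95) = 3216576 - (-630 + 917)*((238 + (20/3)*(-1)) - 95) = 3216576 - 287*((238 - 20/3) - 95) = 3216576 - 287*(694/3 - 95) = 3216576 - 287*409/3 = 3216576 - 1*117383/3 = 3216576 - 117383/3 = 9532345/3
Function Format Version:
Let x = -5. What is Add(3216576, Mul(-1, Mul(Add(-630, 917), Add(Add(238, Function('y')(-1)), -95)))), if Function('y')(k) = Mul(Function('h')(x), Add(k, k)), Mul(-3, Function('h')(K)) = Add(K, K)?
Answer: Rational(9532345, 3) ≈ 3.1774e+6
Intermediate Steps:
Function('h')(K) = Mul(Rational(-2, 3), K) (Function('h')(K) = Mul(Rational(-1, 3), Add(K, K)) = Mul(Rational(-1, 3), Mul(2, K)) = Mul(Rational(-2, 3), K))
Function('y')(k) = Mul(Rational(20, 3), k) (Function('y')(k) = Mul(Mul(Rational(-2, 3), -5), Add(k, k)) = Mul(Rational(10, 3), Mul(2, k)) = Mul(Rational(20, 3), k))
Add(3216576, Mul(-1, Mul(Add(-630, 917), Add(Add(238, Function('y')(-1)), -95)))) = Add(3216576, Mul(-1, Mul(Add(-630, 917), Add(Add(238, Mul(Rational(20, 3), -1)), -95)))) = Add(3216576, Mul(-1, Mul(287, Add(Add(238, Rational(-20, 3)), -95)))) = Add(3216576, Mul(-1, Mul(287, Add(Rational(694, 3), -95)))) = Add(3216576, Mul(-1, Mul(287, Rational(409, 3)))) = Add(3216576, Mul(-1, Rational(117383, 3))) = Add(3216576, Rational(-117383, 3)) = Rational(9532345, 3)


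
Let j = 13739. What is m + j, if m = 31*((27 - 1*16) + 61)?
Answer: 15971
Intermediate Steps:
m = 2232 (m = 31*((27 - 16) + 61) = 31*(11 + 61) = 31*72 = 2232)
m + j = 2232 + 13739 = 15971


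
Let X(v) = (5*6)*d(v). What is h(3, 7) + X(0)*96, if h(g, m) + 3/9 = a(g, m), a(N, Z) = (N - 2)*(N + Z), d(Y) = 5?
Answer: 43229/3 ≈ 14410.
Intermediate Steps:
a(N, Z) = (-2 + N)*(N + Z)
h(g, m) = -⅓ + g² - 2*g - 2*m + g*m (h(g, m) = -⅓ + (g² - 2*g - 2*m + g*m) = -⅓ + g² - 2*g - 2*m + g*m)
X(v) = 150 (X(v) = (5*6)*5 = 30*5 = 150)
h(3, 7) + X(0)*96 = (-⅓ + 3² - 2*3 - 2*7 + 3*7) + 150*96 = (-⅓ + 9 - 6 - 14 + 21) + 14400 = 29/3 + 14400 = 43229/3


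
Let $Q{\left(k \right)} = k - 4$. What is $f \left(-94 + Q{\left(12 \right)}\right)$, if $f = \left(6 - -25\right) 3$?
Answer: $-7998$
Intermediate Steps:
$f = 93$ ($f = \left(6 + 25\right) 3 = 31 \cdot 3 = 93$)
$Q{\left(k \right)} = -4 + k$ ($Q{\left(k \right)} = k - 4 = -4 + k$)
$f \left(-94 + Q{\left(12 \right)}\right) = 93 \left(-94 + \left(-4 + 12\right)\right) = 93 \left(-94 + 8\right) = 93 \left(-86\right) = -7998$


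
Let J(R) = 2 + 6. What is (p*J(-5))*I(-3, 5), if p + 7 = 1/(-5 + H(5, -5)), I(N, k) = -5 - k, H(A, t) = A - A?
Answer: 576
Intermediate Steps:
H(A, t) = 0
J(R) = 8
p = -36/5 (p = -7 + 1/(-5 + 0) = -7 + 1/(-5) = -7 + 1*(-⅕) = -7 - ⅕ = -36/5 ≈ -7.2000)
(p*J(-5))*I(-3, 5) = (-36/5*8)*(-5 - 1*5) = -288*(-5 - 5)/5 = -288/5*(-10) = 576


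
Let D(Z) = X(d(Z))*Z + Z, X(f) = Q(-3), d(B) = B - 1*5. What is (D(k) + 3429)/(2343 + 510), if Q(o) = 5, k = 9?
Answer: 387/317 ≈ 1.2208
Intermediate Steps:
d(B) = -5 + B (d(B) = B - 5 = -5 + B)
X(f) = 5
D(Z) = 6*Z (D(Z) = 5*Z + Z = 6*Z)
(D(k) + 3429)/(2343 + 510) = (6*9 + 3429)/(2343 + 510) = (54 + 3429)/2853 = 3483*(1/2853) = 387/317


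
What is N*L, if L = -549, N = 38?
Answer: -20862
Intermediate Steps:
N*L = 38*(-549) = -20862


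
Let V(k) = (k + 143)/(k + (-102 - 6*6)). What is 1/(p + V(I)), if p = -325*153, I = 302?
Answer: -164/8154455 ≈ -2.0112e-5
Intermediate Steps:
V(k) = (143 + k)/(-138 + k) (V(k) = (143 + k)/(k + (-102 - 36)) = (143 + k)/(k - 138) = (143 + k)/(-138 + k))
p = -49725
1/(p + V(I)) = 1/(-49725 + (143 + 302)/(-138 + 302)) = 1/(-49725 + 445/164) = 1/(-8154455/164) = -164/8154455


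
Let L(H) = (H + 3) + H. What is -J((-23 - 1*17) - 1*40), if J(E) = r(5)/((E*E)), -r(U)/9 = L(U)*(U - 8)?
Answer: -351/6400 ≈ -0.054844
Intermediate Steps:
L(H) = 3 + 2*H (L(H) = (3 + H) + H = 3 + 2*H)
r(U) = -9*(-8 + U)*(3 + 2*U) (r(U) = -9*(3 + 2*U)*(U - 8) = -9*(3 + 2*U)*(-8 + U) = -9*(-8 + U)*(3 + 2*U))
J(E) = 351/E² (J(E) = (216 - 18*5² + 117*5)/((E*E)) = (216 - 18*25 + 585)/(E²) = (216 - 450 + 585)/E² = 351/E²)
-J((-23 - 1*17) - 1*40) = -351/((-23 - 1*17) - 1*40)² = -351/((-23 - 17) - 40)² = -351/(-40 - 40)² = -351/(-80)² = -351/6400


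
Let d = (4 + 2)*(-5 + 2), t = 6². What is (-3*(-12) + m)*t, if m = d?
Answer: 648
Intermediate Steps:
t = 36
d = -18 (d = 6*(-3) = -18)
m = -18
(-3*(-12) + m)*t = (-3*(-12) - 18)*36 = (36 - 18)*36 = 18*36 = 648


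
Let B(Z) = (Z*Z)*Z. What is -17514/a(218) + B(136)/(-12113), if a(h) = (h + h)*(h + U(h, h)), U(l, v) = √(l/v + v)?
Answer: -119099719621/573005465 + 8757*√219/10312490 ≈ -207.84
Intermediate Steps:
B(Z) = Z³ (B(Z) = Z²*Z = Z³)
U(l, v) = √(v + l/v)
a(h) = 2*h*(h + √(1 + h)) (a(h) = (h + h)*(h + √(h + h/h)) = (2*h)*(h + √(h + 1)) = (2*h)*(h + √(1 + h)) = 2*h*(h + √(1 + h)))
-17514/a(218) + B(136)/(-12113) = -17514*1/(436*(218 + √(1 + 218))) + 136³/(-12113) = -17514*1/(436*(218 + √219)) + 2515456*(-1/12113) = -17514/(95048 + 436*√219) - 2515456/12113 = -2515456/12113 - 17514/(95048 + 436*√219)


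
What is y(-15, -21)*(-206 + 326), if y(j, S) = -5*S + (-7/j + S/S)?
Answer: 12776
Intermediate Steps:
y(j, S) = 1 - 7/j - 5*S (y(j, S) = -5*S + (-7/j + 1) = -5*S + (1 - 7/j) = 1 - 7/j - 5*S)
y(-15, -21)*(-206 + 326) = (1 - 7/(-15) - 5*(-21))*(-206 + 326) = (1 - 7*(-1/15) + 105)*120 = (1 + 7/15 + 105)*120 = (1597/15)*120 = 12776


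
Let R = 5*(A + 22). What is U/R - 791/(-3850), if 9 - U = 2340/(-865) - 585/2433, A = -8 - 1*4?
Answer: 34290349/77166650 ≈ 0.44437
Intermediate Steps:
A = -12 (A = -8 - 4 = -12)
R = 50 (R = 5*(-12 + 22) = 5*10 = 50)
U = 1676010/140303 (U = 9 - (2340/(-865) - 585/2433) = 9 - (2340*(-1/865) - 585*1/2433) = 9 - (-468/173 - 195/811) = 9 - 1*(-413283/140303) = 9 + 413283/140303 = 1676010/140303 ≈ 11.946)
U/R - 791/(-3850) = (1676010/140303)/50 - 791/(-3850) = (1676010/140303)*(1/50) - 791*(-1/3850) = 167601/701515 + 113/550 = 34290349/77166650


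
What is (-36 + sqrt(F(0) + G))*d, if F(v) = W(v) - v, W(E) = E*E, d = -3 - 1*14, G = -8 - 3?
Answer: 612 - 17*I*sqrt(11) ≈ 612.0 - 56.383*I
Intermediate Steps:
G = -11
d = -17 (d = -3 - 14 = -17)
W(E) = E**2
F(v) = v**2 - v
(-36 + sqrt(F(0) + G))*d = (-36 + sqrt(0*(-1 + 0) - 11))*(-17) = (-36 + sqrt(0*(-1) - 11))*(-17) = (-36 + sqrt(0 - 11))*(-17) = (-36 + sqrt(-11))*(-17) = (-36 + I*sqrt(11))*(-17) = 612 - 17*I*sqrt(11)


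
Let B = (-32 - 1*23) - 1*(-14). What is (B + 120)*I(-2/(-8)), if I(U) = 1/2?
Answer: 79/2 ≈ 39.500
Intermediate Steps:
I(U) = ½
B = -41 (B = (-32 - 23) + 14 = -55 + 14 = -41)
(B + 120)*I(-2/(-8)) = (-41 + 120)*(½) = 79*(½) = 79/2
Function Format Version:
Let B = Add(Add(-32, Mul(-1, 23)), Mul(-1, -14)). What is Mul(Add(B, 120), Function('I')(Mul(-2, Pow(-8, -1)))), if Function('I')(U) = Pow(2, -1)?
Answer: Rational(79, 2) ≈ 39.500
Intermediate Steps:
Function('I')(U) = Rational(1, 2)
B = -41 (B = Add(Add(-32, -23), 14) = Add(-55, 14) = -41)
Mul(Add(B, 120), Function('I')(Mul(-2, Pow(-8, -1)))) = Mul(Add(-41, 120), Rational(1, 2)) = Mul(79, Rational(1, 2)) = Rational(79, 2)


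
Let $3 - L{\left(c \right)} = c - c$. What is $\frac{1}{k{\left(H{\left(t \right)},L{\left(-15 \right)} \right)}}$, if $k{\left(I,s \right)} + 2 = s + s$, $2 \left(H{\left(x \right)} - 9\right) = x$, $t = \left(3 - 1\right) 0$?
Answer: $\frac{1}{4} \approx 0.25$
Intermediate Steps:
$t = 0$ ($t = 2 \cdot 0 = 0$)
$H{\left(x \right)} = 9 + \frac{x}{2}$
$L{\left(c \right)} = 3$ ($L{\left(c \right)} = 3 - \left(c - c\right) = 3 - 0 = 3 + 0 = 3$)
$k{\left(I,s \right)} = -2 + 2 s$ ($k{\left(I,s \right)} = -2 + \left(s + s\right) = -2 + 2 s$)
$\frac{1}{k{\left(H{\left(t \right)},L{\left(-15 \right)} \right)}} = \frac{1}{-2 + 2 \cdot 3} = \frac{1}{-2 + 6} = \frac{1}{4}$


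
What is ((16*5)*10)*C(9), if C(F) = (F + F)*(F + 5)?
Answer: 201600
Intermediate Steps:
C(F) = 2*F*(5 + F) (C(F) = (2*F)*(5 + F) = 2*F*(5 + F))
((16*5)*10)*C(9) = ((16*5)*10)*(2*9*(5 + 9)) = (80*10)*(2*9*14) = 800*252 = 201600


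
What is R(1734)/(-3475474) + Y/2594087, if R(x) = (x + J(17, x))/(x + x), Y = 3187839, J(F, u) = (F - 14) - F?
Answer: 4802854993828676/3908298113290173 ≈ 1.2289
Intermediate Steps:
J(F, u) = -14 (J(F, u) = (-14 + F) - F = -14)
R(x) = (-14 + x)/(2*x) (R(x) = (x - 14)/(x + x) = (-14 + x)/((2*x)) = (-14 + x)*(1/(2*x)) = (-14 + x)/(2*x))
R(1734)/(-3475474) + Y/2594087 = ((½)*(-14 + 1734)/1734)/(-3475474) + 3187839/2594087 = ((½)*(1/1734)*1720)*(-1/3475474) + 3187839*(1/2594087) = (430/867)*(-1/3475474) + 3187839/2594087 = -215/1506617979 + 3187839/2594087 = 4802854993828676/3908298113290173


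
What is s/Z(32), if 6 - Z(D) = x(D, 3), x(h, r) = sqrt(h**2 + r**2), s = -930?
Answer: 5580/997 + 930*sqrt(1033)/997 ≈ 35.577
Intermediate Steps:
Z(D) = 6 - sqrt(9 + D**2) (Z(D) = 6 - sqrt(D**2 + 3**2) = 6 - sqrt(D**2 + 9) = 6 - sqrt(9 + D**2))
s/Z(32) = -930/(6 - sqrt(9 + 32**2)) = -930/(6 - sqrt(9 + 1024)) = -930/(6 - sqrt(1033))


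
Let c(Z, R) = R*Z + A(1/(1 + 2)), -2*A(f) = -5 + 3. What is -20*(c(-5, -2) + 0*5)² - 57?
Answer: -2477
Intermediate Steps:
A(f) = 1 (A(f) = -(-5 + 3)/2 = -½*(-2) = 1)
c(Z, R) = 1 + R*Z (c(Z, R) = R*Z + 1 = 1 + R*Z)
-20*(c(-5, -2) + 0*5)² - 57 = -20*((1 - 2*(-5)) + 0*5)² - 57 = -20*((1 + 10) + 0)² - 57 = -20*(11 + 0)² - 57 = -20*11² - 57 = -20*121 - 57 = -2420 - 57 = -2477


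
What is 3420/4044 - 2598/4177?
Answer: 314919/1407649 ≈ 0.22372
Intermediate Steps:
3420/4044 - 2598/4177 = 3420*(1/4044) - 2598*1/4177 = 285/337 - 2598/4177 = 314919/1407649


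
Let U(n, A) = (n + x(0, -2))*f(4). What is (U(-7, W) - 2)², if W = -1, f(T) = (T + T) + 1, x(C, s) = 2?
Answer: 2209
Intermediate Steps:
f(T) = 1 + 2*T (f(T) = 2*T + 1 = 1 + 2*T)
U(n, A) = 18 + 9*n (U(n, A) = (n + 2)*(1 + 2*4) = (2 + n)*(1 + 8) = (2 + n)*9 = 18 + 9*n)
(U(-7, W) - 2)² = ((18 + 9*(-7)) - 2)² = ((18 - 63) - 2)² = (-45 - 2)² = (-47)² = 2209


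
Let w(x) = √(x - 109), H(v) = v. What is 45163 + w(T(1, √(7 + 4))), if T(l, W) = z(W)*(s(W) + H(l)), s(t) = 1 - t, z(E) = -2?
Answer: 45163 + √(-113 + 2*√11) ≈ 45163.0 + 10.313*I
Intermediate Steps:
T(l, W) = -2 - 2*l + 2*W (T(l, W) = -2*((1 - W) + l) = -2*(1 + l - W) = -2 - 2*l + 2*W)
w(x) = √(-109 + x)
45163 + w(T(1, √(7 + 4))) = 45163 + √(-109 + (-2 - 2*1 + 2*√(7 + 4))) = 45163 + √(-109 + (-2 - 2 + 2*√11)) = 45163 + √(-109 + (-4 + 2*√11)) = 45163 + √(-113 + 2*√11)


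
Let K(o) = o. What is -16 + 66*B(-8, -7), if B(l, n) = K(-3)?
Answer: -214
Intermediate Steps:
B(l, n) = -3
-16 + 66*B(-8, -7) = -16 + 66*(-3) = -16 - 198 = -214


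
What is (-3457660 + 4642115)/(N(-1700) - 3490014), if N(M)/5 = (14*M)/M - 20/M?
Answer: -20135735/59329047 ≈ -0.33939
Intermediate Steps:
N(M) = 70 - 100/M (N(M) = 5*((14*M)/M - 20/M) = 5*(14 - 20/M) = 70 - 100/M)
(-3457660 + 4642115)/(N(-1700) - 3490014) = (-3457660 + 4642115)/((70 - 100/(-1700)) - 3490014) = 1184455/((70 - 100*(-1/1700)) - 3490014) = 1184455/((70 + 1/17) - 3490014) = 1184455/(1191/17 - 3490014) = 1184455/(-59329047/17) = 1184455*(-17/59329047) = -20135735/59329047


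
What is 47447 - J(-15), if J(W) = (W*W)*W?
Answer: 50822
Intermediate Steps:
J(W) = W³ (J(W) = W²*W = W³)
47447 - J(-15) = 47447 - 1*(-15)³ = 47447 - 1*(-3375) = 47447 + 3375 = 50822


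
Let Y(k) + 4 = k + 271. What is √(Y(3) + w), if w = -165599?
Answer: I*√165329 ≈ 406.61*I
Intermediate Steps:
Y(k) = 267 + k (Y(k) = -4 + (k + 271) = -4 + (271 + k) = 267 + k)
√(Y(3) + w) = √((267 + 3) - 165599) = √(270 - 165599) = √(-165329) = I*√165329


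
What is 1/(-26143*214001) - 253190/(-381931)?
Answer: 1416503899144239/2136761921284133 ≈ 0.66292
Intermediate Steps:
1/(-26143*214001) - 253190/(-381931) = -1/26143*1/214001 - 253190*(-1/381931) = -1/5594628143 + 253190/381931 = 1416503899144239/2136761921284133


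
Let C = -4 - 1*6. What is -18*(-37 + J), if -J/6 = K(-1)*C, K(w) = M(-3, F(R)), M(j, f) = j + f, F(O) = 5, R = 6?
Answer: -1494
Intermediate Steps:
C = -10 (C = -4 - 6 = -10)
M(j, f) = f + j
K(w) = 2 (K(w) = 5 - 3 = 2)
J = 120 (J = -12*(-10) = -6*(-20) = 120)
-18*(-37 + J) = -18*(-37 + 120) = -18*83 = -1494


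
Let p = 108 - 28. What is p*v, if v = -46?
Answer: -3680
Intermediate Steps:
p = 80
p*v = 80*(-46) = -3680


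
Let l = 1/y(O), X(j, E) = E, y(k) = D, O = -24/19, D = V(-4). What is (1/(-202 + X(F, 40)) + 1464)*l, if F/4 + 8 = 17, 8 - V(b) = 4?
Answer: 237167/648 ≈ 366.00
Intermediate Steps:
V(b) = 4 (V(b) = 8 - 1*4 = 8 - 4 = 4)
D = 4
O = -24/19 (O = -24*1/19 = -24/19 ≈ -1.2632)
F = 36 (F = -32 + 4*17 = -32 + 68 = 36)
y(k) = 4
l = 1/4 ≈ 0.25000
(1/(-202 + X(F, 40)) + 1464)*l = (1/(-202 + 40) + 1464)*(1/4) = (1/(-162) + 1464)*(1/4) = (-1/162 + 1464)*(1/4) = (237167/162)*(1/4) = 237167/648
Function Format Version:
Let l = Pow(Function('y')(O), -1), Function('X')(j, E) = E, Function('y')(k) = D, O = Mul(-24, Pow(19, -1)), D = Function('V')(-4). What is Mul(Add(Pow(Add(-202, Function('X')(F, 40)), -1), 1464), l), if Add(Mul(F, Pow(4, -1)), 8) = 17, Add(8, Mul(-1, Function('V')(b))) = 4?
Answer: Rational(237167, 648) ≈ 366.00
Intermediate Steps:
Function('V')(b) = 4 (Function('V')(b) = Add(8, Mul(-1, 4)) = Add(8, -4) = 4)
D = 4
O = Rational(-24, 19) (O = Mul(-24, Rational(1, 19)) = Rational(-24, 19) ≈ -1.2632)
F = 36 (F = Add(-32, Mul(4, 17)) = Add(-32, 68) = 36)
Function('y')(k) = 4
l = Rational(1, 4) (l = Pow(4, -1) = Rational(1, 4) ≈ 0.25000)
Mul(Add(Pow(Add(-202, Function('X')(F, 40)), -1), 1464), l) = Mul(Add(Pow(Add(-202, 40), -1), 1464), Rational(1, 4)) = Mul(Add(Pow(-162, -1), 1464), Rational(1, 4)) = Mul(Add(Rational(-1, 162), 1464), Rational(1, 4)) = Mul(Rational(237167, 162), Rational(1, 4)) = Rational(237167, 648)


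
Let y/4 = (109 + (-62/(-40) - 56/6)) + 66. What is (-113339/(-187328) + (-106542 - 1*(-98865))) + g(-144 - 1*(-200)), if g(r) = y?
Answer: -19690593931/2809920 ≈ -7007.5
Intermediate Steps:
y = 10033/15 (y = 4*((109 + (-62/(-40) - 56/6)) + 66) = 4*((109 + (-62*(-1/40) - 56*⅙)) + 66) = 4*((109 + (31/20 - 28/3)) + 66) = 4*((109 - 467/60) + 66) = 4*(6073/60 + 66) = 4*(10033/60) = 10033/15 ≈ 668.87)
g(r) = 10033/15
(-113339/(-187328) + (-106542 - 1*(-98865))) + g(-144 - 1*(-200)) = (-113339/(-187328) + (-106542 - 1*(-98865))) + 10033/15 = (-113339*(-1/187328) + (-106542 + 98865)) + 10033/15 = (113339/187328 - 7677) + 10033/15 = -1438003717/187328 + 10033/15 = -19690593931/2809920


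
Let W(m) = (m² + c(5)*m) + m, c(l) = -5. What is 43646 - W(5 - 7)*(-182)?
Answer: 45830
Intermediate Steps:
W(m) = m² - 4*m (W(m) = (m² - 5*m) + m = m² - 4*m)
43646 - W(5 - 7)*(-182) = 43646 - (5 - 7)*(-4 + (5 - 7))*(-182) = 43646 - (-2*(-4 - 2))*(-182) = 43646 - (-2*(-6))*(-182) = 43646 - 12*(-182) = 43646 - 1*(-2184) = 43646 + 2184 = 45830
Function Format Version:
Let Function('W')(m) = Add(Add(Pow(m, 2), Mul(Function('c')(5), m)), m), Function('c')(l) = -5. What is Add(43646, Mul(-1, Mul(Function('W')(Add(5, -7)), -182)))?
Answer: 45830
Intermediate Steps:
Function('W')(m) = Add(Pow(m, 2), Mul(-4, m)) (Function('W')(m) = Add(Add(Pow(m, 2), Mul(-5, m)), m) = Add(Pow(m, 2), Mul(-4, m)))
Add(43646, Mul(-1, Mul(Function('W')(Add(5, -7)), -182))) = Add(43646, Mul(-1, Mul(Mul(Add(5, -7), Add(-4, Add(5, -7))), -182))) = Add(43646, Mul(-1, Mul(Mul(-2, Add(-4, -2)), -182))) = Add(43646, Mul(-1, Mul(Mul(-2, -6), -182))) = Add(43646, Mul(-1, Mul(12, -182))) = Add(43646, Mul(-1, -2184)) = Add(43646, 2184) = 45830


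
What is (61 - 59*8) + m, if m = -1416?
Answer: -1827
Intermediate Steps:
(61 - 59*8) + m = (61 - 59*8) - 1416 = (61 - 472) - 1416 = -411 - 1416 = -1827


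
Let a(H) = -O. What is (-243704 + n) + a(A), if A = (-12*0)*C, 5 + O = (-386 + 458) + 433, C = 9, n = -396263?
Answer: -640467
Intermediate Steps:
O = 500 (O = -5 + ((-386 + 458) + 433) = -5 + (72 + 433) = -5 + 505 = 500)
A = 0 (A = -12*0*9 = 0*9 = 0)
a(H) = -500 (a(H) = -1*500 = -500)
(-243704 + n) + a(A) = (-243704 - 396263) - 500 = -639967 - 500 = -640467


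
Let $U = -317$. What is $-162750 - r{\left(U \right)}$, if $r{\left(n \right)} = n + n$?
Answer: $-162116$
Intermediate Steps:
$r{\left(n \right)} = 2 n$
$-162750 - r{\left(U \right)} = -162750 - 2 \left(-317\right) = -162750 - -634 = -162750 + 634 = -162116$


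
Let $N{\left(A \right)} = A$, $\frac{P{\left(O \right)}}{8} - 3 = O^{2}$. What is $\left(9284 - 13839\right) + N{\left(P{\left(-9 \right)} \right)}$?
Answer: $-3883$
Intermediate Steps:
$P{\left(O \right)} = 24 + 8 O^{2}$
$\left(9284 - 13839\right) + N{\left(P{\left(-9 \right)} \right)} = \left(9284 - 13839\right) + \left(24 + 8 \left(-9\right)^{2}\right) = -4555 + \left(24 + 8 \cdot 81\right) = -4555 + \left(24 + 648\right) = -4555 + 672 = -3883$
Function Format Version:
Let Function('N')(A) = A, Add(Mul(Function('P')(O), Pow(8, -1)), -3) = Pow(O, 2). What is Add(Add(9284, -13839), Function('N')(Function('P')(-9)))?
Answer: -3883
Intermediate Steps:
Function('P')(O) = Add(24, Mul(8, Pow(O, 2)))
Add(Add(9284, -13839), Function('N')(Function('P')(-9))) = Add(Add(9284, -13839), Add(24, Mul(8, Pow(-9, 2)))) = Add(-4555, Add(24, Mul(8, 81))) = Add(-4555, Add(24, 648)) = Add(-4555, 672) = -3883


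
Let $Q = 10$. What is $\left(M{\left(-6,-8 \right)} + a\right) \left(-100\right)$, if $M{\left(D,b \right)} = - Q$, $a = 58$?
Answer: $-4800$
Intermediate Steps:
$M{\left(D,b \right)} = -10$ ($M{\left(D,b \right)} = \left(-1\right) 10 = -10$)
$\left(M{\left(-6,-8 \right)} + a\right) \left(-100\right) = \left(-10 + 58\right) \left(-100\right) = 48 \left(-100\right) = -4800$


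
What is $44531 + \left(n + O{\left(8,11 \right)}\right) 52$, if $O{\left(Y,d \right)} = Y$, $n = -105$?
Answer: $39487$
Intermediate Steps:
$44531 + \left(n + O{\left(8,11 \right)}\right) 52 = 44531 + \left(-105 + 8\right) 52 = 44531 - 5044 = 39487$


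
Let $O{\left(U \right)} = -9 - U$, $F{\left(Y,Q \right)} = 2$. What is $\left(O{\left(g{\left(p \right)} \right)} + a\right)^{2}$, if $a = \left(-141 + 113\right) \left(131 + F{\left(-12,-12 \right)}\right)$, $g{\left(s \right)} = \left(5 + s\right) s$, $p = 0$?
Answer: $13935289$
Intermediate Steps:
$g{\left(s \right)} = s \left(5 + s\right)$
$a = -3724$ ($a = \left(-141 + 113\right) \left(131 + 2\right) = \left(-28\right) 133 = -3724$)
$\left(O{\left(g{\left(p \right)} \right)} + a\right)^{2} = \left(\left(-9 - 0 \left(5 + 0\right)\right) - 3724\right)^{2} = \left(\left(-9 - 0 \cdot 5\right) - 3724\right)^{2} = \left(\left(-9 - 0\right) - 3724\right)^{2} = \left(\left(-9 + 0\right) - 3724\right)^{2} = \left(-9 - 3724\right)^{2} = \left(-3733\right)^{2} = 13935289$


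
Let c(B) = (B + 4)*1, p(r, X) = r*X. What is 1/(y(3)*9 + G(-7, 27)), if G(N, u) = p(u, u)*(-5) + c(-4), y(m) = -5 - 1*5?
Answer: -1/3735 ≈ -0.00026774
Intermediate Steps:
y(m) = -10 (y(m) = -5 - 5 = -10)
p(r, X) = X*r
c(B) = 4 + B (c(B) = (4 + B)*1 = 4 + B)
G(N, u) = -5*u**2 (G(N, u) = (u*u)*(-5) + (4 - 4) = u**2*(-5) + 0 = -5*u**2 + 0 = -5*u**2)
1/(y(3)*9 + G(-7, 27)) = 1/(-10*9 - 5*27**2) = 1/(-90 - 5*729) = 1/(-90 - 3645) = 1/(-3735) = -1/3735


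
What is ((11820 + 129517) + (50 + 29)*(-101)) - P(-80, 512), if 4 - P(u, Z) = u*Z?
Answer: 92394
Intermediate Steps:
P(u, Z) = 4 - Z*u (P(u, Z) = 4 - u*Z = 4 - Z*u)
((11820 + 129517) + (50 + 29)*(-101)) - P(-80, 512) = ((11820 + 129517) + (50 + 29)*(-101)) - (4 - 1*512*(-80)) = (141337 + 79*(-101)) - (4 + 40960) = (141337 - 7979) - 1*40964 = 133358 - 40964 = 92394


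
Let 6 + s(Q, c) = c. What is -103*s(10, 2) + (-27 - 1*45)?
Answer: 340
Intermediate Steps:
s(Q, c) = -6 + c
-103*s(10, 2) + (-27 - 1*45) = -103*(-6 + 2) + (-27 - 1*45) = -103*(-4) + (-27 - 45) = 412 - 72 = 340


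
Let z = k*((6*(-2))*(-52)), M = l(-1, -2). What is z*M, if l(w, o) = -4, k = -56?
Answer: 139776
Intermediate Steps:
M = -4
z = -34944 (z = -56*6*(-2)*(-52) = -(-672)*(-52) = -56*624 = -34944)
z*M = -34944*(-4) = 139776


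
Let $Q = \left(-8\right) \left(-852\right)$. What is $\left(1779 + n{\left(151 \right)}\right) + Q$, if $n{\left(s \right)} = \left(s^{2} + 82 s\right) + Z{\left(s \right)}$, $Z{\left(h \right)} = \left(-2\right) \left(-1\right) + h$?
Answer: $43931$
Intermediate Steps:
$Z{\left(h \right)} = 2 + h$
$n{\left(s \right)} = 2 + s^{2} + 83 s$ ($n{\left(s \right)} = \left(s^{2} + 82 s\right) + \left(2 + s\right) = 2 + s^{2} + 83 s$)
$Q = 6816$
$\left(1779 + n{\left(151 \right)}\right) + Q = \left(1779 + \left(2 + 151^{2} + 83 \cdot 151\right)\right) + 6816 = \left(1779 + \left(2 + 22801 + 12533\right)\right) + 6816 = \left(1779 + 35336\right) + 6816 = 37115 + 6816 = 43931$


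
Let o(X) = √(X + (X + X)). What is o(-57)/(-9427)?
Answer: -3*I*√19/9427 ≈ -0.0013872*I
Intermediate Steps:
o(X) = √3*√X (o(X) = √(X + 2*X) = √(3*X) = √3*√X)
o(-57)/(-9427) = (√3*√(-57))/(-9427) = (√3*(I*√57))*(-1/9427) = (3*I*√19)*(-1/9427) = -3*I*√19/9427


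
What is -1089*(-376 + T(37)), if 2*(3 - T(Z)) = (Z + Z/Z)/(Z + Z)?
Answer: 30079269/74 ≈ 4.0648e+5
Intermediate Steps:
T(Z) = 3 - (1 + Z)/(4*Z) (T(Z) = 3 - (Z + Z/Z)/(2*(Z + Z)) = 3 - (Z + 1)/(2*(2*Z)) = 3 - (1 + Z)*1/(2*Z)/2 = 3 - (1 + Z)/(4*Z))
-1089*(-376 + T(37)) = -1089*(-376 + (1/4)*(-1 + 11*37)/37) = -1089*(-376 + (1/4)*(1/37)*(-1 + 407)) = -1089*(-376 + (1/4)*(1/37)*406) = -1089*(-376 + 203/74) = -1089*(-27621/74) = 30079269/74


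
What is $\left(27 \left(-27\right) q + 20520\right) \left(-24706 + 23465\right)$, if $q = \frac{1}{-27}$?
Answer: $-25498827$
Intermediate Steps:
$q = - \frac{1}{27} \approx -0.037037$
$\left(27 \left(-27\right) q + 20520\right) \left(-24706 + 23465\right) = \left(27 \left(-27\right) \left(- \frac{1}{27}\right) + 20520\right) \left(-24706 + 23465\right) = \left(\left(-729\right) \left(- \frac{1}{27}\right) + 20520\right) \left(-1241\right) = \left(27 + 20520\right) \left(-1241\right) = 20547 \left(-1241\right) = -25498827$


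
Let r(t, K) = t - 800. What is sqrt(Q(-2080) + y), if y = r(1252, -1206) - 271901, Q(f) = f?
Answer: 523*I ≈ 523.0*I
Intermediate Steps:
r(t, K) = -800 + t
y = -271449 (y = (-800 + 1252) - 271901 = 452 - 271901 = -271449)
sqrt(Q(-2080) + y) = sqrt(-2080 - 271449) = sqrt(-273529) = 523*I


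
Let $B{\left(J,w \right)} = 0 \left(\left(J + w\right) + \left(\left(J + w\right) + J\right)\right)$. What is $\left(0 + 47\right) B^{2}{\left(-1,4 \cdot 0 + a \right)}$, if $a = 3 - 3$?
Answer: $0$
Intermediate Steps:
$a = 0$
$B{\left(J,w \right)} = 0$ ($B{\left(J,w \right)} = 0 \left(\left(J + w\right) + \left(w + 2 J\right)\right) = 0 \left(2 w + 3 J\right) = 0$)
$\left(0 + 47\right) B^{2}{\left(-1,4 \cdot 0 + a \right)} = \left(0 + 47\right) 0^{2} = 47 \cdot 0 = 0$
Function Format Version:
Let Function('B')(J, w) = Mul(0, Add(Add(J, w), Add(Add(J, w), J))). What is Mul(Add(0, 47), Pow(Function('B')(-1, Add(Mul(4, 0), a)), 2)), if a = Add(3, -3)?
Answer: 0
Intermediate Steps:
a = 0
Function('B')(J, w) = 0 (Function('B')(J, w) = Mul(0, Add(Add(J, w), Add(w, Mul(2, J)))) = Mul(0, Add(Mul(2, w), Mul(3, J))) = 0)
Mul(Add(0, 47), Pow(Function('B')(-1, Add(Mul(4, 0), a)), 2)) = Mul(Add(0, 47), Pow(0, 2)) = Mul(47, 0) = 0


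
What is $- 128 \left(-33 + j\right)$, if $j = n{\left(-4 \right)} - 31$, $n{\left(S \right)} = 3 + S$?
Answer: $8320$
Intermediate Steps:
$j = -32$ ($j = \left(3 - 4\right) - 31 = -1 - 31 = -32$)
$- 128 \left(-33 + j\right) = - 128 \left(-33 - 32\right) = \left(-128\right) \left(-65\right) = 8320$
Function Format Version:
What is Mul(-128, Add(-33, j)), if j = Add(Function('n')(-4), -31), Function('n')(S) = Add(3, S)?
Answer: 8320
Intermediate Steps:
j = -32 (j = Add(Add(3, -4), -31) = Add(-1, -31) = -32)
Mul(-128, Add(-33, j)) = Mul(-128, Add(-33, -32)) = Mul(-128, -65) = 8320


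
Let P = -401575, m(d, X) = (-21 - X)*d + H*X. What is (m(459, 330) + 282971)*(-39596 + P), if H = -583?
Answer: 31114908288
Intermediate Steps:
m(d, X) = -583*X + d*(-21 - X) (m(d, X) = (-21 - X)*d - 583*X = d*(-21 - X) - 583*X = -583*X + d*(-21 - X))
(m(459, 330) + 282971)*(-39596 + P) = ((-583*330 - 21*459 - 1*330*459) + 282971)*(-39596 - 401575) = ((-192390 - 9639 - 151470) + 282971)*(-441171) = (-353499 + 282971)*(-441171) = -70528*(-441171) = 31114908288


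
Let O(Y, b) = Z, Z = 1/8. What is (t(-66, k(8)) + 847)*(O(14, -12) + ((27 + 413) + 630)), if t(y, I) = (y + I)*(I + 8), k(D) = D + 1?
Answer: -522221/4 ≈ -1.3056e+5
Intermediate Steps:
k(D) = 1 + D
Z = ⅛ ≈ 0.12500
t(y, I) = (8 + I)*(I + y) (t(y, I) = (I + y)*(8 + I) = (8 + I)*(I + y))
O(Y, b) = ⅛
(t(-66, k(8)) + 847)*(O(14, -12) + ((27 + 413) + 630)) = (((1 + 8)² + 8*(1 + 8) + 8*(-66) + (1 + 8)*(-66)) + 847)*(⅛ + ((27 + 413) + 630)) = ((9² + 8*9 - 528 + 9*(-66)) + 847)*(⅛ + (440 + 630)) = ((81 + 72 - 528 - 594) + 847)*(⅛ + 1070) = (-969 + 847)*(8561/8) = -122*8561/8 = -522221/4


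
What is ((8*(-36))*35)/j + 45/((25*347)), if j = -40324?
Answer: 4462929/17490535 ≈ 0.25516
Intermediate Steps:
((8*(-36))*35)/j + 45/((25*347)) = ((8*(-36))*35)/(-40324) + 45/((25*347)) = -288*35*(-1/40324) + 45/8675 = -10080*(-1/40324) + 45*(1/8675) = 2520/10081 + 9/1735 = 4462929/17490535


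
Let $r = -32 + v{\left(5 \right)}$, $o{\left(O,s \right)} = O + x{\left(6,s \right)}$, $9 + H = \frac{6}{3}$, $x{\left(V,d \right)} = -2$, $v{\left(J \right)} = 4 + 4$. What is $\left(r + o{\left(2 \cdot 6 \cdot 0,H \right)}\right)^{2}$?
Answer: $676$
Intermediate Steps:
$v{\left(J \right)} = 8$
$H = -7$ ($H = -9 + \frac{6}{3} = -9 + 6 \cdot \frac{1}{3} = -9 + 2 = -7$)
$o{\left(O,s \right)} = -2 + O$ ($o{\left(O,s \right)} = O - 2 = -2 + O$)
$r = -24$ ($r = -32 + 8 = -24$)
$\left(r + o{\left(2 \cdot 6 \cdot 0,H \right)}\right)^{2} = \left(-24 - \left(2 - 2 \cdot 6 \cdot 0\right)\right)^{2} = \left(-24 + \left(-2 + 12 \cdot 0\right)\right)^{2} = \left(-24 + \left(-2 + 0\right)\right)^{2} = \left(-24 - 2\right)^{2} = \left(-26\right)^{2} = 676$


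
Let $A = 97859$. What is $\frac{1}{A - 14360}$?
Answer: $\frac{1}{83499} \approx 1.1976 \cdot 10^{-5}$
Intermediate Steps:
$\frac{1}{A - 14360} = \frac{1}{97859 - 14360} = \frac{1}{83499}$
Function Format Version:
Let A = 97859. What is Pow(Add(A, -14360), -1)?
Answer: Rational(1, 83499) ≈ 1.1976e-5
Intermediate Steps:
Pow(Add(A, -14360), -1) = Pow(Add(97859, -14360), -1) = Pow(83499, -1) = Rational(1, 83499)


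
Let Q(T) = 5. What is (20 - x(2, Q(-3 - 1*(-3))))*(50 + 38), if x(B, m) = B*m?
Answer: 880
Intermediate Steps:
(20 - x(2, Q(-3 - 1*(-3))))*(50 + 38) = (20 - 2*5)*(50 + 38) = (20 - 1*10)*88 = (20 - 10)*88 = 10*88 = 880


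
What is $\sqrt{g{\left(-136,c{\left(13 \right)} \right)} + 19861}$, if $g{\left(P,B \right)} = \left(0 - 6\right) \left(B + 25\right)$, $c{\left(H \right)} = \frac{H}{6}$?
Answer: $7 \sqrt{402} \approx 140.35$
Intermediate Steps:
$c{\left(H \right)} = \frac{H}{6}$ ($c{\left(H \right)} = H \frac{1}{6} = \frac{H}{6}$)
$g{\left(P,B \right)} = -150 - 6 B$ ($g{\left(P,B \right)} = - 6 \left(25 + B\right) = -150 - 6 B$)
$\sqrt{g{\left(-136,c{\left(13 \right)} \right)} + 19861} = \sqrt{\left(-150 - 6 \cdot \frac{1}{6} \cdot 13\right) + 19861} = \sqrt{\left(-150 - 13\right) + 19861} = \sqrt{-163 + 19861} = \sqrt{19698} = 7 \sqrt{402}$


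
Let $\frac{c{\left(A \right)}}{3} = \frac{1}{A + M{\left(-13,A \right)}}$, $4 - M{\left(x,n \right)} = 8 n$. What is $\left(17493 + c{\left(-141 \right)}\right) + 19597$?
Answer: $\frac{36756193}{991} \approx 37090.0$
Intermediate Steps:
$M{\left(x,n \right)} = 4 - 8 n$
$c{\left(A \right)} = \frac{3}{4 - 7 A}$ ($c{\left(A \right)} = \frac{3}{A - \left(-4 + 8 A\right)} = \frac{3}{4 - 7 A}$)
$\left(17493 + c{\left(-141 \right)}\right) + 19597 = \left(17493 - \frac{3}{-4 + 7 \left(-141\right)}\right) + 19597 = \left(17493 - \frac{3}{-4 - 987}\right) + 19597 = \left(17493 - \frac{3}{-991}\right) + 19597 = \left(17493 - - \frac{3}{991}\right) + 19597 = \left(17493 + \frac{3}{991}\right) + 19597 = \frac{17335566}{991} + 19597 = \frac{36756193}{991}$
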